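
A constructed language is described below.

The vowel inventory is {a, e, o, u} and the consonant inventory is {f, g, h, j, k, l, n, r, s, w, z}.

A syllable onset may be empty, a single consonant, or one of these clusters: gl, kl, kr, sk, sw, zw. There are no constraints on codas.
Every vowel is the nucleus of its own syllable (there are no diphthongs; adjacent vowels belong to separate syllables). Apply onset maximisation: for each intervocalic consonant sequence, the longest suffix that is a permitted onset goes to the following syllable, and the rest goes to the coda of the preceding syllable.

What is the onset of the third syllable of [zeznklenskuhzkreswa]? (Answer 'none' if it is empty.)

Nuclei (vowels): e, e, u, e, a → 5 syllables.
σ1/σ2 boundary: cluster /znkl/ — the longest permitted-onset suffix is /kl/; onset = /kl/, preceding coda = /zn/.
σ2/σ3 boundary: /nsk/; trying suffixes from longest down, /sk/ is the first permitted one, so coda /n/ | onset /sk/.
σ3/σ4 boundary: /hzkr/; trying suffixes from longest down, /kr/ is the first permitted one, so coda /hz/ | onset /kr/.
σ4/σ5 boundary: /sw/ is a licit onset in full, so it all attaches to the next syllable.
So the parse is zezn.klen.skuhz.kre.swa.
Syllable 3 is /skuhz/: onset /sk/, nucleus /u/, coda /hz/.

sk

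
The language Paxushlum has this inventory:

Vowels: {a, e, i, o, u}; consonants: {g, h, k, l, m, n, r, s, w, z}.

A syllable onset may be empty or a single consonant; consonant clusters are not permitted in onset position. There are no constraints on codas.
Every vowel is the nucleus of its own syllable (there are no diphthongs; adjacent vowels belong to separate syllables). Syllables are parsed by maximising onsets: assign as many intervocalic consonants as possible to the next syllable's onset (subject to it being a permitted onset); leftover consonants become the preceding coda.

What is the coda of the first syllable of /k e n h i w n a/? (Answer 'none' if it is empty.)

n

Nuclei (vowels): e, i, a → 3 syllables.
/e…i/ gap (V1→V2): /nh/ splits as /n/ + /h/ (/h/ is the longest suffix that is a licit onset).
/i…a/ gap (V2→V3): /wn/ splits as /w/ + /n/ (/n/ is the longest suffix that is a licit onset).
Syllabification: ken.hiw.na.
Syllable 1 is /ken/: onset /k/, nucleus /e/, coda /n/.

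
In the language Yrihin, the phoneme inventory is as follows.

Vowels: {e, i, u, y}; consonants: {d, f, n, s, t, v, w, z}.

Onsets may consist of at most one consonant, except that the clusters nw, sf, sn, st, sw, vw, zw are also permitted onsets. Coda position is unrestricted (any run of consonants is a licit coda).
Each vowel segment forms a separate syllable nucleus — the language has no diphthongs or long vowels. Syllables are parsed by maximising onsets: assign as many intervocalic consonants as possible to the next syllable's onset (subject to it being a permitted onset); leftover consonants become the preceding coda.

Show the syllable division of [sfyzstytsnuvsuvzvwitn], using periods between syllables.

Vowels present: y, y, u, u, i; each is a nucleus, giving 5 syllables.
/y…y/ gap (V1→V2): /zst/; trying suffixes from longest down, /st/ is the first permitted one, so coda /z/ | onset /st/.
/y…u/ gap (V2→V3): /tsn/; trying suffixes from longest down, /sn/ is the first permitted one, so coda /t/ | onset /sn/.
/u…u/ gap (V3→V4): cluster /vs/ — the longest permitted-onset suffix is /s/; onset = /s/, preceding coda = /v/.
/u…i/ gap (V4→V5): /vzvw/; trying suffixes from longest down, /vw/ is the first permitted one, so coda /vz/ | onset /vw/.

sfyz.styt.snuv.suvz.vwitn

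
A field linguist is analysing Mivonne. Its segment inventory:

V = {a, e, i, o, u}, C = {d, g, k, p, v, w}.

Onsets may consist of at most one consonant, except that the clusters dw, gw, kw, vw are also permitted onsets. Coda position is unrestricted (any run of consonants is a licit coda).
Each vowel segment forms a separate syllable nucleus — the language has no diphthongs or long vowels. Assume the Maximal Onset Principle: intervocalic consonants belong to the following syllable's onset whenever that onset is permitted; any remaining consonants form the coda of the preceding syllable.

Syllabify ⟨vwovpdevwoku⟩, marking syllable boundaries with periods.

Vowels present: o, e, o, u; each is a nucleus, giving 4 syllables.
V1 /o/ – V2 /e/: /vpd/; trying suffixes from longest down, /d/ is the first permitted one, so coda /vp/ | onset /d/.
V2 /e/ – V3 /o/: /vw/ is a licit onset in full, so it all attaches to the next syllable.
V3 /o/ – V4 /u/: /k/ is a single consonant, so it becomes the next onset.

vwovp.de.vwo.ku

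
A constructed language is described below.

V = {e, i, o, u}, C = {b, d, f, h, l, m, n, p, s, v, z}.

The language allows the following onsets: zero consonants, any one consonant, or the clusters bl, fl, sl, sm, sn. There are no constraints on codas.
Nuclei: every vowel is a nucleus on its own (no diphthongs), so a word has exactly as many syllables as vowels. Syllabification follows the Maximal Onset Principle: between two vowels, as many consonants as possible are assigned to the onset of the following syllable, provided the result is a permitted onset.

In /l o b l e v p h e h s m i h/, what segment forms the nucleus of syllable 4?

Vowels present: o, e, e, i; each is a nucleus, giving 4 syllables.
The fourth nucleus (vowel 4 from the left) is /i/.

i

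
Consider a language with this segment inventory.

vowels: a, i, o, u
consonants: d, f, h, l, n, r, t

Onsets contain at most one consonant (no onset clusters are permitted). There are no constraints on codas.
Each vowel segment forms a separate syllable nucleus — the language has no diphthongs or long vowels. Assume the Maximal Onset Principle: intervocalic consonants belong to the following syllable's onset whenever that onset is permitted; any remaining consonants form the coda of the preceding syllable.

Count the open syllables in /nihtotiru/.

Nuclei (vowels): i, o, i, u → 4 syllables.
/i…o/ gap (V1→V2): /ht/; trying suffixes from longest down, /t/ is the first permitted one, so coda /h/ | onset /t/.
/o…i/ gap (V2→V3): just /t/ — single C goes to the following onset.
/i…u/ gap (V3→V4): /r/ is a single consonant, so it becomes the next onset.
Result: nih.to.ti.ru.
Classifying each syllable: /nih/ (closed), /to/ (open), /ti/ (open), /ru/ (open).
Open syllables: 3.

3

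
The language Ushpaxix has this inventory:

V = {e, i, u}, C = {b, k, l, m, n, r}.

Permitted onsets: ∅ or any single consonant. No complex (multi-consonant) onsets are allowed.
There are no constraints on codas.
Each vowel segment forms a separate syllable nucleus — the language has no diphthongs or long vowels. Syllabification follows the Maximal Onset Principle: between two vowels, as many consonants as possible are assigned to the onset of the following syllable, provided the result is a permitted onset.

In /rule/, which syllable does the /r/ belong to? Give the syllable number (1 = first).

1

Nuclei (vowels): u, e → 2 syllables.
/u…e/ gap (V1→V2): just /l/ — single C goes to the following onset.
Putting it together: ru.le.
The /r/ is in the onset of syllable 1 (/ru/).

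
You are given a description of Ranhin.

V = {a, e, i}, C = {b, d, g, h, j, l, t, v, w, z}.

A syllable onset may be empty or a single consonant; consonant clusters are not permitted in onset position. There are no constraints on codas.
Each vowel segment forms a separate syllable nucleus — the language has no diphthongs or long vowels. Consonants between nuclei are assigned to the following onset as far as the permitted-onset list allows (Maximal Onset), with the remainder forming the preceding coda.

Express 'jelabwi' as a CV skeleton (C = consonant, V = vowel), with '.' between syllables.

CV.CVC.CV

Nuclei (vowels): e, a, i → 3 syllables.
σ1/σ2 boundary: /l/ is a single consonant, so it becomes the next onset.
σ2/σ3 boundary: /bw/; trying suffixes from longest down, /w/ is the first permitted one, so coda /b/ | onset /w/.
Result: je.lab.wi.
Mapping each syllable to C/V: /je/ → CV, /lab/ → CVC, /wi/ → CV.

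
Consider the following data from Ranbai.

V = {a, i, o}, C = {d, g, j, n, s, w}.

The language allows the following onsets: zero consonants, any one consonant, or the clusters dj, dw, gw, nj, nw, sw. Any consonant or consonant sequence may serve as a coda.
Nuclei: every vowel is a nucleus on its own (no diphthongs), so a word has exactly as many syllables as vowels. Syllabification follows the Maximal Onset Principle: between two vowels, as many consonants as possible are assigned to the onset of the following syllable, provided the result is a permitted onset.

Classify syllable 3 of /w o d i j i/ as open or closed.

Nuclei (vowels): o, i, i → 3 syllables.
/o…i/ gap (V1→V2): /d/ is a single consonant, so it becomes the next onset.
/i…i/ gap (V2→V3): /j/ → onset of the next syllable (single consonants are always licit onsets).
Result: wo.di.ji.
Syllable 3 is /ji/; it ends in its nucleus with no coda, so it is open.

open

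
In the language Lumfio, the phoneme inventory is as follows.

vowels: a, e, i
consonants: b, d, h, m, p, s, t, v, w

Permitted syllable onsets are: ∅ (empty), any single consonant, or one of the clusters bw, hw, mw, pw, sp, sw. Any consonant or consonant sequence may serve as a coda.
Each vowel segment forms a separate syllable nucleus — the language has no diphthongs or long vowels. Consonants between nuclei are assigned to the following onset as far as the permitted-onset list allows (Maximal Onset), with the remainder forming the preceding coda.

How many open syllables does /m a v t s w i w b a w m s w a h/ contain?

0

Nuclei (vowels): a, i, a, a → 4 syllables.
σ1/σ2 boundary: /vtsw/ — longest licit onset from the right is /sw/, leaving /vt/ as coda.
σ2/σ3 boundary: /wb/ — longest licit onset from the right is /b/, leaving /w/ as coda.
σ3/σ4 boundary: /wmsw/ splits as /wm/ + /sw/ (/sw/ is the longest suffix that is a licit onset).
Putting it together: mavt.swiw.bawm.swah.
Classifying each syllable: /mavt/ (closed), /swiw/ (closed), /bawm/ (closed), /swah/ (closed).
Open syllables: 0.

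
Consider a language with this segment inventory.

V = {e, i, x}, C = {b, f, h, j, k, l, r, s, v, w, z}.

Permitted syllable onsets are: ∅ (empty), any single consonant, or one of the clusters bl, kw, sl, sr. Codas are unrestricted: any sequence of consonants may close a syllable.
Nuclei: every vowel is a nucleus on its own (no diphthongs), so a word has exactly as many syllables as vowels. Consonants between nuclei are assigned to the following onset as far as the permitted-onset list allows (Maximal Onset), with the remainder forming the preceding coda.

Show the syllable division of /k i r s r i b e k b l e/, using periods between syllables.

Vowels present: i, i, e, e; each is a nucleus, giving 4 syllables.
Between /i/ (V1) and /i/ (V2): cluster /rsr/ — the longest permitted-onset suffix is /sr/; onset = /sr/, preceding coda = /r/.
Between /i/ (V2) and /e/ (V3): just /b/ — single C goes to the following onset.
Between /e/ (V3) and /e/ (V4): /kbl/; trying suffixes from longest down, /bl/ is the first permitted one, so coda /k/ | onset /bl/.

kir.sri.bek.ble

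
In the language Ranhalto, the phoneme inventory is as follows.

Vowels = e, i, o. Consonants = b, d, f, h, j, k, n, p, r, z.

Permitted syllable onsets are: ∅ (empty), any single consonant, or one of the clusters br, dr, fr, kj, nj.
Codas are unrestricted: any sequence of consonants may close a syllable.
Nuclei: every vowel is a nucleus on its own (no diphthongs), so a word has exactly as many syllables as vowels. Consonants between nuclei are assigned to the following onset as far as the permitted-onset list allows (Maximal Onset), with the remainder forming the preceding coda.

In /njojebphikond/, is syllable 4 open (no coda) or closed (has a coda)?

closed

Nuclei (vowels): o, e, i, o → 4 syllables.
/o…e/ gap (V1→V2): /j/ → onset of the next syllable (single consonants are always licit onsets).
/e…i/ gap (V2→V3): /bph/; trying suffixes from longest down, /h/ is the first permitted one, so coda /bp/ | onset /h/.
/i…o/ gap (V3→V4): just /k/ — single C goes to the following onset.
Syllabification: njo.jebp.hi.kond.
Syllable 4 is /kond/ with coda /nd/, so it is closed.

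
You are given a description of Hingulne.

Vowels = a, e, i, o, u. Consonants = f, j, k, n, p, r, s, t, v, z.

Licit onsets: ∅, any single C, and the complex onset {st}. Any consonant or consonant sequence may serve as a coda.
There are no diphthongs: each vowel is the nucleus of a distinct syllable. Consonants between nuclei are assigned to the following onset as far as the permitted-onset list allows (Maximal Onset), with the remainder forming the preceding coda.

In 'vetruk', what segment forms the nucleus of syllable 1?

e

Vowels present: e, u; each is a nucleus, giving 2 syllables.
The first nucleus (vowel 1 from the left) is /e/.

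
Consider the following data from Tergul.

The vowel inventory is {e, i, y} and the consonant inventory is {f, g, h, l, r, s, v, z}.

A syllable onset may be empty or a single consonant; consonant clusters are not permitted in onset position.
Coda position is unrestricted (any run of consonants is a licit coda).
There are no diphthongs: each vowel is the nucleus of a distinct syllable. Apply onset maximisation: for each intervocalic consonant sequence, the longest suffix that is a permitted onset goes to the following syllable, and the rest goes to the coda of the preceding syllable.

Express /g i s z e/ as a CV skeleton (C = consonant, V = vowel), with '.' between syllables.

The vowels are i, e — 2 nuclei, so 2 syllables.
σ1/σ2 boundary: cluster /sz/ — the longest permitted-onset suffix is /z/; onset = /z/, preceding coda = /s/.
Syllabification: gis.ze.
Mapping each syllable to C/V: /gis/ → CVC, /ze/ → CV.

CVC.CV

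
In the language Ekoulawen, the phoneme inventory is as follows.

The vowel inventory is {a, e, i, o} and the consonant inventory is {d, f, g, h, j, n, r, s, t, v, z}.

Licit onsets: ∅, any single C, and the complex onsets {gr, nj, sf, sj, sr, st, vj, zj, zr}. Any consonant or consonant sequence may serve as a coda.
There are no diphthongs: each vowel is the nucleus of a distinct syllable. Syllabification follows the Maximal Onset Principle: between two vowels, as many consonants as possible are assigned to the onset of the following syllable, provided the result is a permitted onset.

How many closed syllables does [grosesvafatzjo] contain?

Nuclei (vowels): o, e, a, a, o → 5 syllables.
Between /o/ (V1) and /e/ (V2): just /s/ — single C goes to the following onset.
Between /e/ (V2) and /a/ (V3): /sv/ — longest licit onset from the right is /v/, leaving /s/ as coda.
Between /a/ (V3) and /a/ (V4): just /f/ — single C goes to the following onset.
Between /a/ (V4) and /o/ (V5): /tzj/ splits as /t/ + /zj/ (/zj/ is the longest suffix that is a licit onset).
Syllabification: gro.ses.va.fat.zjo.
Classifying each syllable: /gro/ (open), /ses/ (closed), /va/ (open), /fat/ (closed), /zjo/ (open).
Closed syllables: 2.

2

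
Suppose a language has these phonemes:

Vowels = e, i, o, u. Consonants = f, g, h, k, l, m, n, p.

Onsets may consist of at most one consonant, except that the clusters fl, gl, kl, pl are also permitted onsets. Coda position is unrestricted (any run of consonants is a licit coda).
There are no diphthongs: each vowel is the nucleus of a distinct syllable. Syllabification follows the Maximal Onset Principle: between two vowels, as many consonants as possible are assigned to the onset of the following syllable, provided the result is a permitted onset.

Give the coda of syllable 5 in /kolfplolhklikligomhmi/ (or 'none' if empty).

Vowels present: o, o, i, i, o, i; each is a nucleus, giving 6 syllables.
σ1/σ2 boundary: /lfpl/; trying suffixes from longest down, /pl/ is the first permitted one, so coda /lf/ | onset /pl/.
σ2/σ3 boundary: /lhkl/; trying suffixes from longest down, /kl/ is the first permitted one, so coda /lh/ | onset /kl/.
σ3/σ4 boundary: cluster /kl/ — /kl/ is itself a permitted onset, so the whole cluster goes right; preceding coda = ∅.
σ4/σ5 boundary: /g/ is a single consonant, so it becomes the next onset.
σ5/σ6 boundary: /mhm/ — longest licit onset from the right is /m/, leaving /mh/ as coda.
Syllabification: kolf.plolh.kli.kli.gomh.mi.
Syllable 5 is /gomh/: onset /g/, nucleus /o/, coda /mh/.

mh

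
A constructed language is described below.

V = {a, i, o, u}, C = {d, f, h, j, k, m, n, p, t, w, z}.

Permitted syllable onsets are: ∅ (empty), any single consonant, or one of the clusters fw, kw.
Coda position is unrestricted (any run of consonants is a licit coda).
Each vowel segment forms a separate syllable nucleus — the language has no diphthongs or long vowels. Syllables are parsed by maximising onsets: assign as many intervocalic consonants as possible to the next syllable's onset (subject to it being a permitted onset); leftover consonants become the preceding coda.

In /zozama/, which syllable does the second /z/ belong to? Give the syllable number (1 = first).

Nuclei (vowels): o, a, a → 3 syllables.
Between /o/ (V1) and /a/ (V2): /z/ → onset of the next syllable (single consonants are always licit onsets).
Between /a/ (V2) and /a/ (V3): /m/ → onset of the next syllable (single consonants are always licit onsets).
Result: zo.za.ma.
The second /z/ is in the onset of syllable 2 (/za/).

2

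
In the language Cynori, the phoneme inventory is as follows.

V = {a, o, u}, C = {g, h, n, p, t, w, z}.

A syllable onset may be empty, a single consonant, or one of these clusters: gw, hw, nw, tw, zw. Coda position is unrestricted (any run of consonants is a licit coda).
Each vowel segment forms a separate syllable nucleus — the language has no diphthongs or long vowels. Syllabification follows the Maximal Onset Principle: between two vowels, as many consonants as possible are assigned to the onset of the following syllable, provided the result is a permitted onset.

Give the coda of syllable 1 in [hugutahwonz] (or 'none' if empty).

none

Nuclei (vowels): u, u, a, o → 4 syllables.
V1 /u/ – V2 /u/: /g/ is a single consonant, so it becomes the next onset.
V2 /u/ – V3 /a/: just /t/ — single C goes to the following onset.
V3 /a/ – V4 /o/: /hw/ is a licit onset in full, so it all attaches to the next syllable.
Putting it together: hu.gu.ta.hwonz.
Syllable 1 is /hu/: onset /h/, nucleus /u/, coda ∅.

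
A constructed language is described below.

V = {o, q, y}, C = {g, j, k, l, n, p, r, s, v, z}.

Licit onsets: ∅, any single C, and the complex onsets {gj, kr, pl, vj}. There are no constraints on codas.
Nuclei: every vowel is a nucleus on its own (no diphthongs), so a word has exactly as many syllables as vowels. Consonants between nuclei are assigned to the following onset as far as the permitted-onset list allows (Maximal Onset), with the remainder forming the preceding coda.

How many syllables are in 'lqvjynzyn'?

Vowels present: q, y, y; each is a nucleus, giving 3 syllables.

3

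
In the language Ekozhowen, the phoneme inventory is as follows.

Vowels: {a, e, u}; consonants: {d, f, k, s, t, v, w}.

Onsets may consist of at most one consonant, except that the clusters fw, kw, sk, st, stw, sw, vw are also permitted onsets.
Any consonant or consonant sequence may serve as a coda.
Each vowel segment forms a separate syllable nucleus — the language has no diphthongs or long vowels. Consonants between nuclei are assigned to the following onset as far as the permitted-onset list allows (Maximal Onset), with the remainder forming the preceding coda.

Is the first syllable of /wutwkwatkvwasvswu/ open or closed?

closed

Nuclei (vowels): u, a, a, u → 4 syllables.
/u…a/ gap (V1→V2): /twkw/ — longest licit onset from the right is /kw/, leaving /tw/ as coda.
/a…a/ gap (V2→V3): /tkvw/ — longest licit onset from the right is /vw/, leaving /tk/ as coda.
/a…u/ gap (V3→V4): /svsw/ — longest licit onset from the right is /sw/, leaving /sv/ as coda.
Putting it together: wutw.kwatk.vwasv.swu.
Syllable 1 is /wutw/ with coda /tw/, so it is closed.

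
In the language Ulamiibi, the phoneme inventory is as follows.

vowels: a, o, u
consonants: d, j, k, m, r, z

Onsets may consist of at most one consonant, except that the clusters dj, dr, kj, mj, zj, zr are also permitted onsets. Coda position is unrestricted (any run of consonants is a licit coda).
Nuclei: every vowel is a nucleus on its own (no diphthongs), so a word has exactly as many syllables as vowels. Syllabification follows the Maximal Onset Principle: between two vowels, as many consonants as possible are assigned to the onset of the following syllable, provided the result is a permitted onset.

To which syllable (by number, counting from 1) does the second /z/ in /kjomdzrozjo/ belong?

3

The vowels are o, o, o — 3 nuclei, so 3 syllables.
/o…o/ gap (V1→V2): /mdzr/ — longest licit onset from the right is /zr/, leaving /md/ as coda.
/o…o/ gap (V2→V3): /zj/ — entire cluster is a permitted onset → onset /zj/, coda ∅.
Putting it together: kjomd.zro.zjo.
The second /z/ is in the onset of syllable 3 (/zjo/).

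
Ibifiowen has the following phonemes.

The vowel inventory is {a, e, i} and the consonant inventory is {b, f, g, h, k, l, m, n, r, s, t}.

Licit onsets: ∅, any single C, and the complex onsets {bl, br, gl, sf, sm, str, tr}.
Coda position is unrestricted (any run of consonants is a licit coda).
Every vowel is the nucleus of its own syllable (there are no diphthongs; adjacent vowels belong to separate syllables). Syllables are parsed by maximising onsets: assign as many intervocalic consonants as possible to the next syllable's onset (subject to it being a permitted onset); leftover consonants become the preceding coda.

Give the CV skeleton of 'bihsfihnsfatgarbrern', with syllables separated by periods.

CVC.CCVCC.CCVC.CVC.CCVCC

Vowels present: i, i, a, a, e; each is a nucleus, giving 5 syllables.
σ1/σ2 boundary: cluster /hsf/ — the longest permitted-onset suffix is /sf/; onset = /sf/, preceding coda = /h/.
σ2/σ3 boundary: /hnsf/ splits as /hn/ + /sf/ (/sf/ is the longest suffix that is a licit onset).
σ3/σ4 boundary: /tg/ — longest licit onset from the right is /g/, leaving /t/ as coda.
σ4/σ5 boundary: /rbr/ — longest licit onset from the right is /br/, leaving /r/ as coda.
Putting it together: bih.sfihn.sfat.gar.brern.
Mapping each syllable to C/V: /bih/ → CVC, /sfihn/ → CCVCC, /sfat/ → CCVC, /gar/ → CVC, /brern/ → CCVCC.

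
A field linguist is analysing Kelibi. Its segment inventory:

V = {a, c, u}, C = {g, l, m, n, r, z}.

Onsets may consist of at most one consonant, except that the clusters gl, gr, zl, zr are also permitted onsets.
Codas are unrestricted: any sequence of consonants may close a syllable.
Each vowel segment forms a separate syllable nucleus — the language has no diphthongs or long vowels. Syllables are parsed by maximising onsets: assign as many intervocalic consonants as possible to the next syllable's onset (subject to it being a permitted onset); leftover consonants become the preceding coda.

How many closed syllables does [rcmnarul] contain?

2

Nuclei (vowels): c, a, u → 3 syllables.
V1 /c/ – V2 /a/: /mn/ splits as /m/ + /n/ (/n/ is the longest suffix that is a licit onset).
V2 /a/ – V3 /u/: just /r/ — single C goes to the following onset.
Result: rcm.na.rul.
Classifying each syllable: /rcm/ (closed), /na/ (open), /rul/ (closed).
Closed syllables: 2.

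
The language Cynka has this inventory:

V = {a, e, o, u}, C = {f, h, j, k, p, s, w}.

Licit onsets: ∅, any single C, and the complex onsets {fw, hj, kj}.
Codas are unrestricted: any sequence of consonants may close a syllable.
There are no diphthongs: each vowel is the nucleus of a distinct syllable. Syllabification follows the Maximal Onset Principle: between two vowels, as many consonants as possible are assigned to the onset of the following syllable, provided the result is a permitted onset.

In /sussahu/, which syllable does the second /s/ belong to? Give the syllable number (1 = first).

1

Nuclei (vowels): u, a, u → 3 syllables.
Between /u/ (V1) and /a/ (V2): /ss/; trying suffixes from longest down, /s/ is the first permitted one, so coda /s/ | onset /s/.
Between /a/ (V2) and /u/ (V3): just /h/ — single C goes to the following onset.
So the parse is sus.sa.hu.
The second /s/ is in the coda of syllable 1 (/sus/).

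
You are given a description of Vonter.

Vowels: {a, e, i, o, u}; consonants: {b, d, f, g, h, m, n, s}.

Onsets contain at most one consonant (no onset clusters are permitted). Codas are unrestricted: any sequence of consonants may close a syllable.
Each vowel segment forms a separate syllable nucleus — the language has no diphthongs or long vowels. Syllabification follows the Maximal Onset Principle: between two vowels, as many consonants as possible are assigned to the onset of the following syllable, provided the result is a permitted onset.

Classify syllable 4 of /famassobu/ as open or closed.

The vowels are a, a, o, u — 4 nuclei, so 4 syllables.
σ1/σ2 boundary: just /m/ — single C goes to the following onset.
σ2/σ3 boundary: /ss/ splits as /s/ + /s/ (/s/ is the longest suffix that is a licit onset).
σ3/σ4 boundary: /b/ is a single consonant, so it becomes the next onset.
Result: fa.mas.so.bu.
Syllable 4 is /bu/; it ends in its nucleus with no coda, so it is open.

open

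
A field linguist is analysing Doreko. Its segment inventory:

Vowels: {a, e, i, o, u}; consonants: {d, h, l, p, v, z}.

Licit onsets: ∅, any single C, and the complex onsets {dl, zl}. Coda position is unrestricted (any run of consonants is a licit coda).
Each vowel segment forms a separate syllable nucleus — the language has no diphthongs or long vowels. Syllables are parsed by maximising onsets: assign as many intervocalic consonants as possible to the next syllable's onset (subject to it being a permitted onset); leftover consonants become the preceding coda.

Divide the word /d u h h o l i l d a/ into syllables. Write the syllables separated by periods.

duh.ho.lil.da

Vowels present: u, o, i, a; each is a nucleus, giving 4 syllables.
V1 /u/ – V2 /o/: cluster /hh/ — the longest permitted-onset suffix is /h/; onset = /h/, preceding coda = /h/.
V2 /o/ – V3 /i/: just /l/ — single C goes to the following onset.
V3 /i/ – V4 /a/: cluster /ld/ — the longest permitted-onset suffix is /d/; onset = /d/, preceding coda = /l/.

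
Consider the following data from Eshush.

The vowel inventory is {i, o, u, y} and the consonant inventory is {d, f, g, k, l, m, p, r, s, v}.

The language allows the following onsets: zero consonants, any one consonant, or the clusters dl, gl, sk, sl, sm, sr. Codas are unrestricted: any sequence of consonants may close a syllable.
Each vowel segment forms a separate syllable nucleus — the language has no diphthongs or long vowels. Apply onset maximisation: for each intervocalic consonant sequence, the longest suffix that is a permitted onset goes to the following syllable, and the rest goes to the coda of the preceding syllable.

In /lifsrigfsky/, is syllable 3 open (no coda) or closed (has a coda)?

open

The vowels are i, i, y — 3 nuclei, so 3 syllables.
/i…i/ gap (V1→V2): /fsr/; trying suffixes from longest down, /sr/ is the first permitted one, so coda /f/ | onset /sr/.
/i…y/ gap (V2→V3): /gfsk/ — longest licit onset from the right is /sk/, leaving /gf/ as coda.
Syllabification: lif.srigf.sky.
Syllable 3 is /sky/; it ends in its nucleus with no coda, so it is open.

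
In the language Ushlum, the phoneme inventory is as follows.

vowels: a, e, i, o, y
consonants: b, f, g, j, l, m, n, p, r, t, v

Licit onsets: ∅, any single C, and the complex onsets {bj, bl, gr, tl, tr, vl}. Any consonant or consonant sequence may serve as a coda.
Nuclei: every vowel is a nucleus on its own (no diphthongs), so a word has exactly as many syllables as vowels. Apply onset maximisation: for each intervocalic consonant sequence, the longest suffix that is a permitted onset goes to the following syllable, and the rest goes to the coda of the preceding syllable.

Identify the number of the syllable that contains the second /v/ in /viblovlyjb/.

The vowels are i, o, y — 3 nuclei, so 3 syllables.
σ1/σ2 boundary: /bl/ — entire cluster is a permitted onset → onset /bl/, coda ∅.
σ2/σ3 boundary: /vl/ is a licit onset in full, so it all attaches to the next syllable.
Syllabification: vi.blo.vlyjb.
The second /v/ is in the onset of syllable 3 (/vlyjb/).

3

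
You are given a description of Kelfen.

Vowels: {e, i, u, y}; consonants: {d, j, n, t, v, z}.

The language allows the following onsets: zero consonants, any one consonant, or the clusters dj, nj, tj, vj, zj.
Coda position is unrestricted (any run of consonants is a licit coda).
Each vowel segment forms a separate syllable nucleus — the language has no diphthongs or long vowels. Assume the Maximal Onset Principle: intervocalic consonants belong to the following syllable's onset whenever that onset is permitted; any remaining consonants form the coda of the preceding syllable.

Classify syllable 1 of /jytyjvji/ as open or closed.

open

The vowels are y, y, i — 3 nuclei, so 3 syllables.
/y…y/ gap (V1→V2): /t/ → onset of the next syllable (single consonants are always licit onsets).
/y…i/ gap (V2→V3): /jvj/ splits as /j/ + /vj/ (/vj/ is the longest suffix that is a licit onset).
Result: jy.tyj.vji.
Syllable 1 is /jy/; it ends in its nucleus with no coda, so it is open.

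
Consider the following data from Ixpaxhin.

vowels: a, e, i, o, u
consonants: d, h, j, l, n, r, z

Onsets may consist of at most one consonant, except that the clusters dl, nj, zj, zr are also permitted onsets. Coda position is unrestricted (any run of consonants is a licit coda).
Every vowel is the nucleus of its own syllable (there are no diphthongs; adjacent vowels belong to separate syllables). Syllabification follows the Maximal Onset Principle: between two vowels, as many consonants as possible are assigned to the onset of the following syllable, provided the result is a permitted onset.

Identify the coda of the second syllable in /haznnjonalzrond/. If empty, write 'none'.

none

The vowels are a, o, a, o — 4 nuclei, so 4 syllables.
V1 /a/ – V2 /o/: /znnj/ — longest licit onset from the right is /nj/, leaving /zn/ as coda.
V2 /o/ – V3 /a/: just /n/ — single C goes to the following onset.
V3 /a/ – V4 /o/: cluster /lzr/ — the longest permitted-onset suffix is /zr/; onset = /zr/, preceding coda = /l/.
Syllabification: hazn.njo.nal.zrond.
Syllable 2 is /njo/: onset /nj/, nucleus /o/, coda ∅.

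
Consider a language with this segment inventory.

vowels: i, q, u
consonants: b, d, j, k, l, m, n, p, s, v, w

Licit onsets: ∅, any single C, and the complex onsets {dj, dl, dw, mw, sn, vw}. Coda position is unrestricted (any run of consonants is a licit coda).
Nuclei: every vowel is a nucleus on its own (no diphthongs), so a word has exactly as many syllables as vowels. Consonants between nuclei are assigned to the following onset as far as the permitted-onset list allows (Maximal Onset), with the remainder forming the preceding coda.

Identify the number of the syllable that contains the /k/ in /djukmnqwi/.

The vowels are u, q, i — 3 nuclei, so 3 syllables.
V1 /u/ – V2 /q/: /kmn/ splits as /km/ + /n/ (/n/ is the longest suffix that is a licit onset).
V2 /q/ – V3 /i/: /w/ → onset of the next syllable (single consonants are always licit onsets).
Putting it together: djukm.nq.wi.
The /k/ is in the coda of syllable 1 (/djukm/).

1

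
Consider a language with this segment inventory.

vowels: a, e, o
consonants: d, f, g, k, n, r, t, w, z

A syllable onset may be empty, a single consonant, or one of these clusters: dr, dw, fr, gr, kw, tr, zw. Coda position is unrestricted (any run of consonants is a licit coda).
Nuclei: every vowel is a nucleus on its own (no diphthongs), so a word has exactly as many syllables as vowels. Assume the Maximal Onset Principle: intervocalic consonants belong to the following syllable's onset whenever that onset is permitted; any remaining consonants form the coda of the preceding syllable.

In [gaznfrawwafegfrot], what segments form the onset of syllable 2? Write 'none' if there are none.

fr

Nuclei (vowels): a, a, a, e, o → 5 syllables.
/a…a/ gap (V1→V2): /znfr/ — longest licit onset from the right is /fr/, leaving /zn/ as coda.
/a…a/ gap (V2→V3): cluster /ww/ — the longest permitted-onset suffix is /w/; onset = /w/, preceding coda = /w/.
/a…e/ gap (V3→V4): /f/ is a single consonant, so it becomes the next onset.
/e…o/ gap (V4→V5): cluster /gfr/ — the longest permitted-onset suffix is /fr/; onset = /fr/, preceding coda = /g/.
Syllabification: gazn.fraw.wa.feg.frot.
Syllable 2 is /fraw/: onset /fr/, nucleus /a/, coda /w/.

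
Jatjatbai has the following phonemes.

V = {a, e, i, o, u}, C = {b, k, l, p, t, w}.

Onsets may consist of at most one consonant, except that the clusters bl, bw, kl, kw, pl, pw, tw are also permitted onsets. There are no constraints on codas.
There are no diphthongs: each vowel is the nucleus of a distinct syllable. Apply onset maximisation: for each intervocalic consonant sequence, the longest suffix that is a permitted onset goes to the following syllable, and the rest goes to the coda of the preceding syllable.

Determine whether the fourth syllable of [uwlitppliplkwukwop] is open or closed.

open

Nuclei (vowels): u, i, i, u, o → 5 syllables.
σ1/σ2 boundary: cluster /wl/ — the longest permitted-onset suffix is /l/; onset = /l/, preceding coda = /w/.
σ2/σ3 boundary: /tppl/ — longest licit onset from the right is /pl/, leaving /tp/ as coda.
σ3/σ4 boundary: /plkw/; trying suffixes from longest down, /kw/ is the first permitted one, so coda /pl/ | onset /kw/.
σ4/σ5 boundary: /kw/ is a licit onset in full, so it all attaches to the next syllable.
Putting it together: uw.litp.plipl.kwu.kwop.
Syllable 4 is /kwu/; it ends in its nucleus with no coda, so it is open.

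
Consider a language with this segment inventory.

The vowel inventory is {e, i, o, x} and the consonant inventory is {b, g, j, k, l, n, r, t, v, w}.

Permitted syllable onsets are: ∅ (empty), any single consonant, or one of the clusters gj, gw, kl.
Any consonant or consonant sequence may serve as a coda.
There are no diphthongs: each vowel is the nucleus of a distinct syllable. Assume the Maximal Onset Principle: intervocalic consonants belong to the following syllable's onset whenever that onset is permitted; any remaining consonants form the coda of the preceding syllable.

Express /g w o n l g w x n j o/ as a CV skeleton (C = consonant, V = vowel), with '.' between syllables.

The vowels are o, x, o — 3 nuclei, so 3 syllables.
/o…x/ gap (V1→V2): /nlgw/ splits as /nl/ + /gw/ (/gw/ is the longest suffix that is a licit onset).
/x…o/ gap (V2→V3): /nj/ — longest licit onset from the right is /j/, leaving /n/ as coda.
Putting it together: gwonl.gwxn.jo.
Mapping each syllable to C/V: /gwonl/ → CCVCC, /gwxn/ → CCVC, /jo/ → CV.

CCVCC.CCVC.CV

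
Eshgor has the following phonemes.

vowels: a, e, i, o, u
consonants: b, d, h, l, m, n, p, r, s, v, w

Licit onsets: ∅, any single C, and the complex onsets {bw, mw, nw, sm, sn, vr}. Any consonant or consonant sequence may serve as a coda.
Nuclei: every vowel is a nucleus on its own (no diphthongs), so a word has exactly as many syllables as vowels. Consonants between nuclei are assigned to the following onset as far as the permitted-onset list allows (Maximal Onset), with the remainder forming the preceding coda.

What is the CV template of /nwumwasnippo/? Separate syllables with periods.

Nuclei (vowels): u, a, i, o → 4 syllables.
/u…a/ gap (V1→V2): cluster /mw/ — /mw/ is itself a permitted onset, so the whole cluster goes right; preceding coda = ∅.
/a…i/ gap (V2→V3): /sn/ — entire cluster is a permitted onset → onset /sn/, coda ∅.
/i…o/ gap (V3→V4): /pp/ — longest licit onset from the right is /p/, leaving /p/ as coda.
Putting it together: nwu.mwa.snip.po.
Mapping each syllable to C/V: /nwu/ → CCV, /mwa/ → CCV, /snip/ → CCVC, /po/ → CV.

CCV.CCV.CCVC.CV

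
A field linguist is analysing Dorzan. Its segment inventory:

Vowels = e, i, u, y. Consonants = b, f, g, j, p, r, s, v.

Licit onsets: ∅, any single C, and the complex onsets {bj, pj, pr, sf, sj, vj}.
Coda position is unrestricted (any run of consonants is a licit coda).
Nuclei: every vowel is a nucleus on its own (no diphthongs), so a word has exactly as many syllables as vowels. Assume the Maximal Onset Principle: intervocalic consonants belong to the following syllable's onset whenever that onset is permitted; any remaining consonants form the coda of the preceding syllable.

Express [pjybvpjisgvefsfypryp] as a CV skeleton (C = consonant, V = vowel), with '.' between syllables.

CCVCC.CCVCC.CVC.CCV.CCVC

Vowels present: y, i, e, y, y; each is a nucleus, giving 5 syllables.
V1 /y/ – V2 /i/: /bvpj/; trying suffixes from longest down, /pj/ is the first permitted one, so coda /bv/ | onset /pj/.
V2 /i/ – V3 /e/: /sgv/ splits as /sg/ + /v/ (/v/ is the longest suffix that is a licit onset).
V3 /e/ – V4 /y/: /fsf/ — longest licit onset from the right is /sf/, leaving /f/ as coda.
V4 /y/ – V5 /y/: cluster /pr/ — /pr/ is itself a permitted onset, so the whole cluster goes right; preceding coda = ∅.
Putting it together: pjybv.pjisg.vef.sfy.pryp.
Mapping each syllable to C/V: /pjybv/ → CCVCC, /pjisg/ → CCVCC, /vef/ → CVC, /sfy/ → CCV, /pryp/ → CCVC.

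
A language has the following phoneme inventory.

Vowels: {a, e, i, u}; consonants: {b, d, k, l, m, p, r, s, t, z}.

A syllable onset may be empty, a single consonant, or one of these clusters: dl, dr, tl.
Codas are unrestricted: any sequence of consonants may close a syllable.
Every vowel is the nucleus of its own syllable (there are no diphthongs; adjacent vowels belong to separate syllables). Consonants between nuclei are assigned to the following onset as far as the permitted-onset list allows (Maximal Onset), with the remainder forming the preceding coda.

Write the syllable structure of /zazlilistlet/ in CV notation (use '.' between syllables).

The vowels are a, i, i, e — 4 nuclei, so 4 syllables.
V1 /a/ – V2 /i/: /zl/ splits as /z/ + /l/ (/l/ is the longest suffix that is a licit onset).
V2 /i/ – V3 /i/: /l/ → onset of the next syllable (single consonants are always licit onsets).
V3 /i/ – V4 /e/: /stl/ — longest licit onset from the right is /tl/, leaving /s/ as coda.
Result: zaz.li.lis.tlet.
Mapping each syllable to C/V: /zaz/ → CVC, /li/ → CV, /lis/ → CVC, /tlet/ → CCVC.

CVC.CV.CVC.CCVC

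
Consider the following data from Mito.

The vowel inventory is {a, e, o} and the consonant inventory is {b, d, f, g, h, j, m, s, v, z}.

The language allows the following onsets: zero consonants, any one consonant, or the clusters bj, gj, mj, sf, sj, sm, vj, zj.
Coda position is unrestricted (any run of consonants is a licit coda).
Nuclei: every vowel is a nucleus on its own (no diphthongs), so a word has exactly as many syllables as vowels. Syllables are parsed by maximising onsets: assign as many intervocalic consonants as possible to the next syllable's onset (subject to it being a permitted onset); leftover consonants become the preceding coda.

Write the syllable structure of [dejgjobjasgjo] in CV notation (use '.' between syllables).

Nuclei (vowels): e, o, a, o → 4 syllables.
σ1/σ2 boundary: /jgj/ — longest licit onset from the right is /gj/, leaving /j/ as coda.
σ2/σ3 boundary: cluster /bj/ — /bj/ is itself a permitted onset, so the whole cluster goes right; preceding coda = ∅.
σ3/σ4 boundary: /sgj/; trying suffixes from longest down, /gj/ is the first permitted one, so coda /s/ | onset /gj/.
Syllabification: dej.gjo.bjas.gjo.
Mapping each syllable to C/V: /dej/ → CVC, /gjo/ → CCV, /bjas/ → CCVC, /gjo/ → CCV.

CVC.CCV.CCVC.CCV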